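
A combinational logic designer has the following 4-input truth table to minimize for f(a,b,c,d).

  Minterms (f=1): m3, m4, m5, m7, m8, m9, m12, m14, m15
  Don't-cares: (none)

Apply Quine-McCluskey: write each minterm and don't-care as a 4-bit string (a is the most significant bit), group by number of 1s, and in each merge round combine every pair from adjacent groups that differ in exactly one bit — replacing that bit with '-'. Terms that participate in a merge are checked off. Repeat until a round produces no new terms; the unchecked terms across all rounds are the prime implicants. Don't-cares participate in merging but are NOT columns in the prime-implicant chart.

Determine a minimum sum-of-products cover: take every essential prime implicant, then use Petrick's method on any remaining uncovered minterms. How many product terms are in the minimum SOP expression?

5

[col 0] 0011*, 0100*, 0101*, 0111*, 1000*, 1001*, 1100*, 1110*, 1111*
[col 1] -100, -111, 0-11, 01-1, 010-, 1-00, 100-, 11-0, 111-
Prime implicants: -100, -111, 0-11, 01-1, 010-, 1-00, 100-, 11-0, 111-
PI chart (minterm → PIs covering it):
  3 | 0-11  (sole → essential)
  4 | -100,010-
  5 | 01-1,010-
  7 | -111,0-11,01-1
  8 | 1-00,100-
  9 | 100-  (sole → essential)
  12 | -100,1-00,11-0
  14 | 11-0,111-
  15 | -111,111-
Essential prime implicants: 0-11, 100-
Petrick residual → -100, 01-1, 111-
Minimum SOP uses 5 PIs: bc'd' + a'cd + a'bd + ab'c' + abc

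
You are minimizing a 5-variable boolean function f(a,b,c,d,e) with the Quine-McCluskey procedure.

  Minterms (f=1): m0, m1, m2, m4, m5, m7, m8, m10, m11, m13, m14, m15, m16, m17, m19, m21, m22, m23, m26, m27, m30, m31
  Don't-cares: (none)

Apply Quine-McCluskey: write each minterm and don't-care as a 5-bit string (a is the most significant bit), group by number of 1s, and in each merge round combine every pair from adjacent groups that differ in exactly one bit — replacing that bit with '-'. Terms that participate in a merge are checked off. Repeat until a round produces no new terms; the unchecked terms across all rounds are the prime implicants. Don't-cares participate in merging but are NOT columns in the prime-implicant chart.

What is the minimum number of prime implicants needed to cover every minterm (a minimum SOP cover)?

7

Round 0: 00000✓ 00001✓ 00010✓ 00100✓ 00101✓ 00111✓ 01000✓ 01010✓ 01011✓ 01101✓ 01110✓ 01111✓ 10000✓ 10001✓ 10011✓ 10101✓ 10110✓ 10111✓ 11010✓ 11011✓ 11110✓ 11111✓
Round 1: -0000✓ -0001✓ -0101✓ -0111✓ -1010✓ -1011✓ -1110✓ -1111✓ 0-000✓ 0-010✓ 0-101✓ 0-111✓ 00-00✓ 00-01✓ 000-0✓ 0000-✓ 001-1✓ 0010-✓ 01-10✓ 01-11✓ 010-0✓ 0101-✓ 011-1✓ 0111-✓ 1-011✓ 1-110✓ 1-111✓ 10-01✓ 10-11✓ 100-1✓ 1000-✓ 101-1✓ 1011-✓ 11-10✓ 11-11✓ 1101-✓ 1111-✓
Round 2: --111 -0-01 -000- -01-1 -1-10✓ -1-11✓ -101-✓ -111-✓ 0-0-0 0-1-1 00-0- 01-1-✓ 1--11 1-11- 10--1 11-1-✓
Round 3: -1-1-
PIs = {--111, -0-01, -000-, -01-1, -1-1-, 0-0-0, 0-1-1, 00-0-, 1--11, 1-11-, 10--1}
Coverage chart:
  m0: -000-,0-0-0,00-0-
  m1: -0-01,-000-,00-0-
  m2: 0-0-0 ←essential
  m4: 00-0- ←essential
  m5: -0-01,-01-1,0-1-1,00-0-
  m7: --111,-01-1,0-1-1
  m8: 0-0-0 ←essential
  m10: -1-1-,0-0-0
  m11: -1-1- ←essential
  m13: 0-1-1 ←essential
  m14: -1-1- ←essential
  m15: --111,-1-1-,0-1-1
  m16: -000- ←essential
  m17: -0-01,-000-,10--1
  m19: 1--11,10--1
  m21: -0-01,-01-1,10--1
  m22: 1-11- ←essential
  m23: --111,-01-1,1--11,1-11-,10--1
  m26: -1-1- ←essential
  m27: -1-1-,1--11
  m30: -1-1-,1-11-
  m31: --111,-1-1-,1--11,1-11-
Essential: -000-, -1-1-, 0-0-0, 0-1-1, 00-0-, 1-11-
Petrick residual → 10--1
Min cover (7 terms): b'c'd' + bd + a'c'e' + a'ce + a'b'd' + acd + ab'e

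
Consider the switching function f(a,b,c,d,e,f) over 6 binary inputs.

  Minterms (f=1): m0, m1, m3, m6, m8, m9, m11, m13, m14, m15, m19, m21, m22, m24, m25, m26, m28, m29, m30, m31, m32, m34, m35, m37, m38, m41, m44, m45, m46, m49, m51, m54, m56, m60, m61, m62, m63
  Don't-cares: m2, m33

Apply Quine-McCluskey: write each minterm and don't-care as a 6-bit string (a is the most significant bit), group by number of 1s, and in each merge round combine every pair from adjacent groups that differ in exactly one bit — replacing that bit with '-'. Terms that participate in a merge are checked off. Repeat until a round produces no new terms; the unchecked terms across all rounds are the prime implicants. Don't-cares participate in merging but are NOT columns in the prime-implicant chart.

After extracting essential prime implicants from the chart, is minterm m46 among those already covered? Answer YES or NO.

YES

Round 0: 000000✓ 000001✓ 000010✓ 000011✓ 000110✓ 001000✓ 001001✓ 001011✓ 001101✓ 001110✓ 001111✓ 010011✓ 010101✓ 010110✓ 011000✓ 011001✓ 011010✓ 011100✓ 011101✓ 011110✓ 011111✓ 100000✓ 100001✓ 100010✓ 100011✓ 100101✓ 100110✓ 101001✓ 101100✓ 101101✓ 101110✓ 110001✓ 110011✓ 110110✓ 111000✓ 111100✓ 111101✓ 111110✓ 111111✓
Round 1: -00000✓ -00001✓ -00010✓ -00011✓ -00110✓ -01001✓ -01101✓ -01110✓ -10011✓ -10110✓ -11000✓ -11100✓ -11101✓ -11110✓ -11111✓ 0-0011✓ 0-0110✓ 0-1000✓ 0-1001✓ 0-1101✓ 0-1110✓ 0-1111✓ 00-000✓ 00-001✓ 00-011✓ 00-110✓ 000-10✓ 0000-0✓ 0000-1✓ 00000-✓ 00001-✓ 001-01✓ 001-11✓ 0010-1✓ 00100-✓ 0011-1✓ 00111-✓ 01-101 01-110✓ 011-00✓ 011-01✓ 011-10✓ 0110-0✓ 01100-✓ 0111-0✓ 0111-1✓ 01110-✓ 01111-✓ 1-0001✓ 1-0011✓ 1-0110✓ 1-1100✓ 1-1101✓ 1-1110✓ 10-001✓ 10-101✓ 10-110✓ 100-01✓ 100-10✓ 1000-0✓ 1000-1✓ 10000-✓ 10001-✓ 101-01✓ 1011-0✓ 10110-✓ 11-110✓ 1100-1✓ 111-00✓ 1111-0✓ 1111-1✓ 11110-✓ 11111-✓
Round 2: --0011 --0110✓ --1101 --1110✓ -0-001 -0-110✓ -00-10 -000-0✓ -000-1✓ -0000-✓ -0001-✓ -01-01 -1-110✓ -11-00 -111-0✓ -111-1✓ -1110-✓ -1111-✓ 0--110✓ 0-1-01 0-100- 0-11-1 0-111- 00-0-1 00-00- 0000--✓ 001--1 011--0 011-0- 0111--✓ 1--110✓ 1-00-1 1-11-0 1-110- 10--01 1000--✓ 1111--✓
Round 3: ---110 -000-- -111--
PIs = {---110, --0011, --1101, -0-001, -00-10, -000--, -01-01, -11-00, -111--, 0-1-01, 0-100-, 0-11-1, 0-111-, 00-0-1, 00-00-, 001--1, 01-101, 011--0, 011-0-, 1-00-1, 1-11-0, 1-110-, 10--01}
Coverage chart:
  m0: -000--,00-00-
  m1: -0-001,-000--,00-0-1,00-00-
  m3: --0011,-000--,00-0-1
  m6: ---110,-00-10
  m8: 0-100-,00-00-
  m9: -0-001,-01-01,0-1-01,0-100-,00-0-1,00-00-,001--1
  m11: 00-0-1,001--1
  m13: --1101,-01-01,0-1-01,0-11-1,001--1
  m14: ---110,0-111-
  m15: 0-11-1,0-111-,001--1
  m19: --0011 ←essential
  m21: 01-101 ←essential
  m22: ---110 ←essential
  m24: -11-00,0-100-,011--0,011-0-
  m25: 0-1-01,0-100-,011-0-
  m26: 011--0 ←essential
  m28: -11-00,-111--,011--0,011-0-
  m29: --1101,-111--,0-1-01,0-11-1,01-101,011-0-
  m30: ---110,-111--,0-111-,011--0
  m31: -111--,0-11-1,0-111-
  m32: -000-- ←essential
  m34: -00-10,-000--
  m35: --0011,-000--,1-00-1
  m37: 10--01 ←essential
  m38: ---110,-00-10
  m41: -0-001,-01-01,10--01
  m44: 1-11-0,1-110-
  m45: --1101,-01-01,1-110-,10--01
  m46: ---110,1-11-0
  m49: 1-00-1 ←essential
  m51: --0011,1-00-1
  m54: ---110 ←essential
  m56: -11-00 ←essential
  m60: -11-00,-111--,1-11-0,1-110-
  m61: --1101,-111--,1-110-
  m62: ---110,-111--,1-11-0
  m63: -111-- ←essential
Essential: ---110, --0011, -000--, -11-00, -111--, 01-101, 011--0, 1-00-1, 10--01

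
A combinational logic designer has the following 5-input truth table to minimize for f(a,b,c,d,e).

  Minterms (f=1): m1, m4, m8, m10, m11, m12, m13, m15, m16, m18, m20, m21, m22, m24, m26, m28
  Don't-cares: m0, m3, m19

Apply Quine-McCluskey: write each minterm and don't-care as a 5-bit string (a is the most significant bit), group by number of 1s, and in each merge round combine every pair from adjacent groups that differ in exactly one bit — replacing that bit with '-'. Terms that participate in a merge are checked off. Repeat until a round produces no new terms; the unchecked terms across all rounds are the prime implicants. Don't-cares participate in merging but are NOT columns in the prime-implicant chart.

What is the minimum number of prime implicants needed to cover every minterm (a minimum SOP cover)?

7

size-2^0 implicants → 00000(✓)  00001(✓)  00011(✓)  00100(✓)  01000(✓)  01010(✓)  01011(✓)  01100(✓)  01101(✓)  01111(✓)  10000(✓)  10010(✓)  10011(✓)  10100(✓)  10101(✓)  10110(✓)  11000(✓)  11010(✓)  11100(✓)
size-2^1 implicants → -0000(✓)  -0011  -0100(✓)  -1000(✓)  -1010(✓)  -1100(✓)  0-000(✓)  0-011  0-100(✓)  00-00(✓)  000-1  0000-  01-00(✓)  01-11  010-0(✓)  0101-  011-1  0110-  1-000(✓)  1-010(✓)  1-100(✓)  10-00(✓)  10-10(✓)  100-0(✓)  1001-  101-0(✓)  1010-  11-00(✓)  110-0(✓)
size-2^2 implicants → --000(✓)  --100(✓)  -0-00(✓)  -1-00(✓)  -10-0  0--00(✓)  1--00(✓)  1-0-0  10--0
size-2^3 implicants → ---00
Unchecked terms (primes): ---00, -0011, -10-0, 0-011, 000-1, 0000-, 01-11, 0101-, 011-1, 0110-, 1-0-0, 10--0, 1001-, 1010-
Minterm coverage:
  m1 ⊆ 000-1,0000-
  m4 ⊆ ---00 [E]
  m8 ⊆ ---00,-10-0
  m10 ⊆ -10-0,0101-
  m11 ⊆ 0-011,01-11,0101-
  m12 ⊆ ---00,0110-
  m13 ⊆ 011-1,0110-
  m15 ⊆ 01-11,011-1
  m16 ⊆ ---00,1-0-0,10--0
  m18 ⊆ 1-0-0,10--0,1001-
  m20 ⊆ ---00,10--0,1010-
  m21 ⊆ 1010- [E]
  m22 ⊆ 10--0 [E]
  m24 ⊆ ---00,-10-0,1-0-0
  m26 ⊆ -10-0,1-0-0
  m28 ⊆ ---00 [E]
E = {---00, 10--0, 1010-}
Petrick residual → -10-0, 0-011, 000-1, 011-1
Cover = d'e' + bc'e' + a'c'de + a'b'c'e + a'bce + ab'e' + ab'cd'  |cover|=7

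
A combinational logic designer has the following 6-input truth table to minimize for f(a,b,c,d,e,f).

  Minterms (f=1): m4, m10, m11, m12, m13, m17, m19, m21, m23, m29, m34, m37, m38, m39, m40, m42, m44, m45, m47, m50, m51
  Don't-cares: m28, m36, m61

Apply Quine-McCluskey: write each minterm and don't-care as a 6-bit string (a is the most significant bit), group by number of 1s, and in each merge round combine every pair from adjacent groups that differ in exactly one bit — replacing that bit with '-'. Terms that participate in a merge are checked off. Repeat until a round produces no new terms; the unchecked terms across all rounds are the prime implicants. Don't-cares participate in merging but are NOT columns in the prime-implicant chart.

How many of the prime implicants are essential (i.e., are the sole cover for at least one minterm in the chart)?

[col 0] 000100*, 001010*, 001011*, 001100*, 001101*, 010001*, 010011*, 010101*, 010111*, 011100*, 011101*, 100010*, 100100*, 100101*, 100110*, 100111*, 101000*, 101010*, 101100*, 101101*, 101111*, 110010*, 110011*, 111101*
[col 1] -00100*, -01010, -01100*, -01101*, -10011, -11101*, 0-1100*, 0-1101*, 00-100*, 00101-, 00110-*, 01-101, 010-01*, 010-11*, 0100-1*, 0101-1*, 01110-*, 1-0010, 1-1101*, 10-010, 10-100*, 10-101*, 10-111*, 100-10, 1001-0*, 1001-1*, 10010-*, 10011-*, 101-00, 1010-0, 1011-1*, 10110-*, 11001-
[col 2] --1101, -0-100, -0110-, 0-110-, 010--1, 10-1-1, 10-10-, 1001--
Prime implicants: --1101, -0-100, -01010, -0110-, -10011, 0-110-, 00101-, 01-101, 010--1, 1-0010, 10-010, 10-1-1, 10-10-, 100-10, 1001--, 101-00, 1010-0, 11001-
PI chart (minterm → PIs covering it):
  4 | -0-100  (sole → essential)
  10 | -01010,00101-
  11 | 00101-  (sole → essential)
  12 | -0-100,-0110-,0-110-
  13 | --1101,-0110-,0-110-
  17 | 010--1  (sole → essential)
  19 | -10011,010--1
  21 | 01-101,010--1
  23 | 010--1  (sole → essential)
  29 | --1101,0-110-,01-101
  34 | 1-0010,10-010,100-10
  37 | 10-1-1,10-10-,1001--
  38 | 100-10,1001--
  39 | 10-1-1,1001--
  40 | 101-00,1010-0
  42 | -01010,10-010,1010-0
  44 | -0-100,-0110-,10-10-,101-00
  45 | --1101,-0110-,10-1-1,10-10-
  47 | 10-1-1  (sole → essential)
  50 | 1-0010,11001-
  51 | -10011,11001-
Essential prime implicants: -0-100, 00101-, 010--1, 10-1-1

4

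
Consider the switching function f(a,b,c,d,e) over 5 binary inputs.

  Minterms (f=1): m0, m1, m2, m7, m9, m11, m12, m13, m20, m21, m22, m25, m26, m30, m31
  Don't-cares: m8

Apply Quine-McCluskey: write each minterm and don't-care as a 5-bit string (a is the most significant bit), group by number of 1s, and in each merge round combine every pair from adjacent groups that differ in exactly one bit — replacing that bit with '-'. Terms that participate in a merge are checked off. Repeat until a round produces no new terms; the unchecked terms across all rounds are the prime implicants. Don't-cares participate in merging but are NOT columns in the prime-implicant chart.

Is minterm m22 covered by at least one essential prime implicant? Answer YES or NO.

NO

Round 0: 00000✓ 00001✓ 00010✓ 00111 01000✓ 01001✓ 01011✓ 01100✓ 01101✓ 10100✓ 10101✓ 10110✓ 11001✓ 11010✓ 11110✓ 11111✓
Round 1: -1001 0-000✓ 0-001✓ 000-0 0000-✓ 01-00✓ 01-01✓ 010-1 0100-✓ 0110-✓ 1-110 101-0 1010- 11-10 1111-
Round 2: 0-00- 01-0-
PIs = {-1001, 0-00-, 000-0, 00111, 01-0-, 010-1, 1-110, 101-0, 1010-, 11-10, 1111-}
Coverage chart:
  m0: 0-00-,000-0
  m1: 0-00- ←essential
  m2: 000-0 ←essential
  m7: 00111 ←essential
  m9: -1001,0-00-,01-0-,010-1
  m11: 010-1 ←essential
  m12: 01-0- ←essential
  m13: 01-0- ←essential
  m20: 101-0,1010-
  m21: 1010- ←essential
  m22: 1-110,101-0
  m25: -1001 ←essential
  m26: 11-10 ←essential
  m30: 1-110,11-10,1111-
  m31: 1111- ←essential
Essential: -1001, 0-00-, 000-0, 00111, 01-0-, 010-1, 1010-, 11-10, 1111-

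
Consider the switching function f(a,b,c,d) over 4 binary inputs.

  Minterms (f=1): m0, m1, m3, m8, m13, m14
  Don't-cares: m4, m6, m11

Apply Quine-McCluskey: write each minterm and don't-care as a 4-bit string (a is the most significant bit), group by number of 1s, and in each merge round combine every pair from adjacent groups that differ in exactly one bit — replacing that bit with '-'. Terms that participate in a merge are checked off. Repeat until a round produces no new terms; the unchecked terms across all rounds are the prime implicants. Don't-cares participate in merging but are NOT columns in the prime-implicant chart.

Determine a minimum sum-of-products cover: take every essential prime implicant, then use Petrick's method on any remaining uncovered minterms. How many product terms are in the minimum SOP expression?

4

Round 0: 0000✓ 0001✓ 0011✓ 0100✓ 0110✓ 1000✓ 1011✓ 1101 1110✓
Round 1: -000 -011 -110 0-00 00-1 000- 01-0
PIs = {-000, -011, -110, 0-00, 00-1, 000-, 01-0, 1101}
Coverage chart:
  m0: -000,0-00,000-
  m1: 00-1,000-
  m3: -011,00-1
  m8: -000 ←essential
  m13: 1101 ←essential
  m14: -110 ←essential
Essential: -000, -110, 1101
Petrick residual → 00-1
Min cover (4 terms): b'c'd' + bcd' + a'b'd + abc'd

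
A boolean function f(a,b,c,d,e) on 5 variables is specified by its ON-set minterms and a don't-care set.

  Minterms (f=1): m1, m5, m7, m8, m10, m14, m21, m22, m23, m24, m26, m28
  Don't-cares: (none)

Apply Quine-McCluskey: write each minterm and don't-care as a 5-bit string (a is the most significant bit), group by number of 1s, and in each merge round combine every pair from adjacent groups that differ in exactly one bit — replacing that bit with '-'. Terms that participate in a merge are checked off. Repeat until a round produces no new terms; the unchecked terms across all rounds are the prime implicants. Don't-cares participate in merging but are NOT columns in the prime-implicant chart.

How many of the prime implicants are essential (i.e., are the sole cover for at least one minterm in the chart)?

Round 0: 00001✓ 00101✓ 00111✓ 01000✓ 01010✓ 01110✓ 10101✓ 10110✓ 10111✓ 11000✓ 11010✓ 11100✓
Round 1: -0101✓ -0111✓ -1000✓ -1010✓ 00-01 001-1✓ 01-10 010-0✓ 101-1✓ 1011- 11-00 110-0✓
Round 2: -01-1 -10-0
PIs = {-01-1, -10-0, 00-01, 01-10, 1011-, 11-00}
Coverage chart:
  m1: 00-01 ←essential
  m5: -01-1,00-01
  m7: -01-1 ←essential
  m8: -10-0 ←essential
  m10: -10-0,01-10
  m14: 01-10 ←essential
  m21: -01-1 ←essential
  m22: 1011- ←essential
  m23: -01-1,1011-
  m24: -10-0,11-00
  m26: -10-0 ←essential
  m28: 11-00 ←essential
Essential: -01-1, -10-0, 00-01, 01-10, 1011-, 11-00

6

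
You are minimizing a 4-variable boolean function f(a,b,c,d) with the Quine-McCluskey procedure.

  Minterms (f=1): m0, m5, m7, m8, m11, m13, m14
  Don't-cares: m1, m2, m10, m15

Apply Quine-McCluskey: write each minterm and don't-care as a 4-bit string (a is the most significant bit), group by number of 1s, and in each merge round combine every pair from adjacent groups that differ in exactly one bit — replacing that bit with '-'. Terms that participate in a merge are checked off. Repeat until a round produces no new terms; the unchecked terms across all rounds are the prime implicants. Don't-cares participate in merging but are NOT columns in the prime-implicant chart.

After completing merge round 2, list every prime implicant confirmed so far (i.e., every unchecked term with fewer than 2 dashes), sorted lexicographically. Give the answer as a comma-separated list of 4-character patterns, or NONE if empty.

Round 0: 0000✓ 0001✓ 0010✓ 0101✓ 0111✓ 1000✓ 1010✓ 1011✓ 1101✓ 1110✓ 1111✓
Round 1: -000✓ -010✓ -101✓ -111✓ 0-01 00-0✓ 000- 01-1✓ 1-10✓ 1-11✓ 10-0✓ 101-✓ 11-1✓ 111-✓
Round 2: -0-0 -1-1 1-1-
PIs = {-0-0, -1-1, 0-01, 000-, 1-1-}

0-01, 000-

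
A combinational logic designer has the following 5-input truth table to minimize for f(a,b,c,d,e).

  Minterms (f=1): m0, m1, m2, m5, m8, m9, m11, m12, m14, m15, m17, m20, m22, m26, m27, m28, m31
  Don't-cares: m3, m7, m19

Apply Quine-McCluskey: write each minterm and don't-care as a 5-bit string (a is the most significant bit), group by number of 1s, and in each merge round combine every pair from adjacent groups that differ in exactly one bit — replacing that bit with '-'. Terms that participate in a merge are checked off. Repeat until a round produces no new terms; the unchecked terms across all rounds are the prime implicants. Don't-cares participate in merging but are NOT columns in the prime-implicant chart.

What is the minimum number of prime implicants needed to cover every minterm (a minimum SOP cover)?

Round 0: 00000✓ 00001✓ 00010✓ 00011✓ 00101✓ 00111✓ 01000✓ 01001✓ 01011✓ 01100✓ 01110✓ 01111✓ 10001✓ 10011✓ 10100✓ 10110✓ 11010✓ 11011✓ 11100✓ 11111✓
Round 1: -0001✓ -0011✓ -1011✓ -1100 -1111✓ 0-000✓ 0-001✓ 0-011✓ 0-111✓ 00-01✓ 00-11✓ 000-0✓ 000-1✓ 0000-✓ 0001-✓ 001-1✓ 01-00 01-11✓ 010-1✓ 0100-✓ 011-0 0111- 1-011✓ 1-100 100-1✓ 101-0 11-11✓ 1101-
Round 2: --011 -00-1 -1-11 0--11 0-0-1 0-00- 00--1 000--
PIs = {--011, -00-1, -1-11, -1100, 0--11, 0-0-1, 0-00-, 00--1, 000--, 01-00, 011-0, 0111-, 1-100, 101-0, 1101-}
Coverage chart:
  m0: 0-00-,000--
  m1: -00-1,0-0-1,0-00-,00--1,000--
  m2: 000-- ←essential
  m5: 00--1 ←essential
  m8: 0-00-,01-00
  m9: 0-0-1,0-00-
  m11: --011,-1-11,0--11,0-0-1
  m12: -1100,01-00,011-0
  m14: 011-0,0111-
  m15: -1-11,0--11,0111-
  m17: -00-1 ←essential
  m20: 1-100,101-0
  m22: 101-0 ←essential
  m26: 1101- ←essential
  m27: --011,-1-11,1101-
  m28: -1100,1-100
  m31: -1-11 ←essential
Essential: -00-1, -1-11, 00--1, 000--, 101-0, 1101-
Petrick residual → -1100, 0-00-, 011-0
Min cover (9 terms): b'c'e + bde + bcd'e' + a'c'd' + a'b'e + a'b'c' + a'bce' + ab'ce' + abc'd

9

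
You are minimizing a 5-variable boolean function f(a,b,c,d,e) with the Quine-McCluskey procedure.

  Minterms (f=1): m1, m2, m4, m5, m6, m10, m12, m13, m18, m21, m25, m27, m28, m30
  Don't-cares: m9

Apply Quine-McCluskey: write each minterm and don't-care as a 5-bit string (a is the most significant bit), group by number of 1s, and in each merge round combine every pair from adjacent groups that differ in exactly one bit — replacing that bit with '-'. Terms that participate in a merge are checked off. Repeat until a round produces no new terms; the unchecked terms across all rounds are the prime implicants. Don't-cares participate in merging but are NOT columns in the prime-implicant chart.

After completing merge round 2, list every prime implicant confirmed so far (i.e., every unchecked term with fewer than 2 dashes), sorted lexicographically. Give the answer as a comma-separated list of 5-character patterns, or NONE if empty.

size-2^0 implicants → 00001(✓)  00010(✓)  00100(✓)  00101(✓)  00110(✓)  01001(✓)  01010(✓)  01100(✓)  01101(✓)  10010(✓)  10101(✓)  11001(✓)  11011(✓)  11100(✓)  11110(✓)
size-2^1 implicants → -0010  -0101  -1001  -1100  0-001(✓)  0-010  0-100(✓)  0-101(✓)  00-01(✓)  00-10  001-0  0010-(✓)  01-01(✓)  0110-(✓)  110-1  111-0
size-2^2 implicants → 0--01  0-10-
Unchecked terms (primes): -0010, -0101, -1001, -1100, 0--01, 0-010, 0-10-, 00-10, 001-0, 110-1, 111-0

-0010, -0101, -1001, -1100, 0-010, 00-10, 001-0, 110-1, 111-0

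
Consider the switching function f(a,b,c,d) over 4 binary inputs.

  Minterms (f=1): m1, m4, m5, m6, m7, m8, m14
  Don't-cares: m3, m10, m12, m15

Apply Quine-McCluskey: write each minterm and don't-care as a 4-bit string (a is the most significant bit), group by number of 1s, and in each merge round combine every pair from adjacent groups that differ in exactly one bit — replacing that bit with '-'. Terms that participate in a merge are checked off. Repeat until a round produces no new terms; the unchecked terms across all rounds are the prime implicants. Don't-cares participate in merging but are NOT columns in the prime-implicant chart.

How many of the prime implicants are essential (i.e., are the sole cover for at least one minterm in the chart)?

2

[col 0] 0001*, 0011*, 0100*, 0101*, 0110*, 0111*, 1000*, 1010*, 1100*, 1110*, 1111*
[col 1] -100*, -110*, -111*, 0-01*, 0-11*, 00-1*, 01-0*, 01-1*, 010-*, 011-*, 1-00*, 1-10*, 10-0*, 11-0*, 111-*
[col 2] -1-0, -11-, 0--1, 01--, 1--0
Prime implicants: -1-0, -11-, 0--1, 01--, 1--0
PI chart (minterm → PIs covering it):
  1 | 0--1  (sole → essential)
  4 | -1-0,01--
  5 | 0--1,01--
  6 | -1-0,-11-,01--
  7 | -11-,0--1,01--
  8 | 1--0  (sole → essential)
  14 | -1-0,-11-,1--0
Essential prime implicants: 0--1, 1--0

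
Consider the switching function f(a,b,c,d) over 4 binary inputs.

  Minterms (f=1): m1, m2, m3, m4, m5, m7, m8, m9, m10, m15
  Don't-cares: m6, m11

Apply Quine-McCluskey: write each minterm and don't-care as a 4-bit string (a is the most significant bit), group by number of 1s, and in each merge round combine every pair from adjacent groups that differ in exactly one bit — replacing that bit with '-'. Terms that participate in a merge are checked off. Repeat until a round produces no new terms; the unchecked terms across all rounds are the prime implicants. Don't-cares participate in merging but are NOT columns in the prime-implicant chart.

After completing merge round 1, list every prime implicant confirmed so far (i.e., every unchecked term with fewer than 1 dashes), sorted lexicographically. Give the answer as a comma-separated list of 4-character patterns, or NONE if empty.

[col 0] 0001*, 0010*, 0011*, 0100*, 0101*, 0110*, 0111*, 1000*, 1001*, 1010*, 1011*, 1111*
[col 1] -001*, -010*, -011*, -111*, 0-01*, 0-10*, 0-11*, 00-1*, 001-*, 01-0*, 01-1*, 010-*, 011-*, 1-11*, 10-0*, 10-1*, 100-*, 101-*
[col 2] --11, -0-1, -01-, 0--1, 0-1-, 01--, 10--
Prime implicants: --11, -0-1, -01-, 0--1, 0-1-, 01--, 10--

NONE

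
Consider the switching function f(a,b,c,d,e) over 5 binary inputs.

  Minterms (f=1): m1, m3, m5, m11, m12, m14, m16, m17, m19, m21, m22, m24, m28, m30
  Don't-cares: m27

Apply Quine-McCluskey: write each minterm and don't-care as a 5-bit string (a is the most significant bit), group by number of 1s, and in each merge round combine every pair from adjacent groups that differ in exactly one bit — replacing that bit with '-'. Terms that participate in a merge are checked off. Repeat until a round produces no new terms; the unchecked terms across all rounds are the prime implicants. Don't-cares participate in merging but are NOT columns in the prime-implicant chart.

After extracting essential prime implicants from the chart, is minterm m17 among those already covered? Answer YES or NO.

YES

[col 0] 00001*, 00011*, 00101*, 01011*, 01100*, 01110*, 10000*, 10001*, 10011*, 10101*, 10110*, 11000*, 11011*, 11100*, 11110*
[col 1] -0001*, -0011*, -0101*, -1011*, -1100*, -1110*, 0-011*, 00-01*, 000-1*, 011-0*, 1-000, 1-011*, 1-110, 10-01*, 100-1*, 1000-, 11-00, 111-0*
[col 2] --011, -0-01, -00-1, -11-0
Prime implicants: --011, -0-01, -00-1, -11-0, 1-000, 1-110, 1000-, 11-00
PI chart (minterm → PIs covering it):
  1 | -0-01,-00-1
  3 | --011,-00-1
  5 | -0-01  (sole → essential)
  11 | --011  (sole → essential)
  12 | -11-0  (sole → essential)
  14 | -11-0  (sole → essential)
  16 | 1-000,1000-
  17 | -0-01,-00-1,1000-
  19 | --011,-00-1
  21 | -0-01  (sole → essential)
  22 | 1-110  (sole → essential)
  24 | 1-000,11-00
  28 | -11-0,11-00
  30 | -11-0,1-110
Essential prime implicants: --011, -0-01, -11-0, 1-110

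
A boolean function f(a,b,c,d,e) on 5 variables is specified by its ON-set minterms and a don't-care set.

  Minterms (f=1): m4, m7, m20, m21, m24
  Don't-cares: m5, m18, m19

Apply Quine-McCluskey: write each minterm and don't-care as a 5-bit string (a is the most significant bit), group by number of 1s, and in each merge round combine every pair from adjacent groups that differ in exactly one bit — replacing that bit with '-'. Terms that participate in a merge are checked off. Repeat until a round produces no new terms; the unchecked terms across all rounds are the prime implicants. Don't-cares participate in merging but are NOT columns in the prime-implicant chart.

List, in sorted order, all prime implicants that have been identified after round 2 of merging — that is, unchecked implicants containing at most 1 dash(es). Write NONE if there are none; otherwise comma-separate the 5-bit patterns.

001-1, 1001-, 11000

size-2^0 implicants → 00100(✓)  00101(✓)  00111(✓)  10010(✓)  10011(✓)  10100(✓)  10101(✓)  11000
size-2^1 implicants → -0100(✓)  -0101(✓)  001-1  0010-(✓)  1001-  1010-(✓)
size-2^2 implicants → -010-
Unchecked terms (primes): -010-, 001-1, 1001-, 11000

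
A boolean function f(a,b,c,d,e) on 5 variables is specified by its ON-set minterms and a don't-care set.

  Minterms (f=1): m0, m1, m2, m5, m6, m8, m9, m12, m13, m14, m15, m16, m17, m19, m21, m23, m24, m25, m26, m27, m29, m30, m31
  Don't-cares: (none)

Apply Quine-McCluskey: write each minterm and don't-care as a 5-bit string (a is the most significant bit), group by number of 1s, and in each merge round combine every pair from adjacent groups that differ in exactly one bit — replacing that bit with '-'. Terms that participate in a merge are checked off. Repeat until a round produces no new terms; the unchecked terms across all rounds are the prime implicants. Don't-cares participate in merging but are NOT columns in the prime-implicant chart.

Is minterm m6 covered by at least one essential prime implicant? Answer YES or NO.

size-2^0 implicants → 00000(✓)  00001(✓)  00010(✓)  00101(✓)  00110(✓)  01000(✓)  01001(✓)  01100(✓)  01101(✓)  01110(✓)  01111(✓)  10000(✓)  10001(✓)  10011(✓)  10101(✓)  10111(✓)  11000(✓)  11001(✓)  11010(✓)  11011(✓)  11101(✓)  11110(✓)  11111(✓)
size-2^1 implicants → -0000(✓)  -0001(✓)  -0101(✓)  -1000(✓)  -1001(✓)  -1101(✓)  -1110(✓)  -1111(✓)  0-000(✓)  0-001(✓)  0-101(✓)  0-110  00-01(✓)  00-10  000-0  0000-(✓)  01-00(✓)  01-01(✓)  0100-(✓)  011-0(✓)  011-1(✓)  0110-(✓)  0111-(✓)  1-000(✓)  1-001(✓)  1-011(✓)  1-101(✓)  1-111(✓)  10-01(✓)  10-11(✓)  100-1(✓)  1000-(✓)  101-1(✓)  11-01(✓)  11-10(✓)  11-11(✓)  110-0(✓)  110-1(✓)  1100-(✓)  1101-(✓)  111-1(✓)  1111-(✓)
size-2^2 implicants → --000(✓)  --001(✓)  --101(✓)  -0-01(✓)  -000-(✓)  -1-01(✓)  -100-(✓)  -11-1  -111-  0--01(✓)  0-00-(✓)  01-0-  011--  1--01(✓)  1--11(✓)  1-0-1(✓)  1-00-(✓)  1-1-1(✓)  10--1(✓)  11--1(✓)  11-1-  110--
size-2^3 implicants → ---01  --00-  1---1
Unchecked terms (primes): ---01, --00-, -11-1, -111-, 0-110, 00-10, 000-0, 01-0-, 011--, 1---1, 11-1-, 110--
Minterm coverage:
  m0 ⊆ --00-,000-0
  m1 ⊆ ---01,--00-
  m2 ⊆ 00-10,000-0
  m5 ⊆ ---01 [E]
  m6 ⊆ 0-110,00-10
  m8 ⊆ --00-,01-0-
  m9 ⊆ ---01,--00-,01-0-
  m12 ⊆ 01-0-,011--
  m13 ⊆ ---01,-11-1,01-0-,011--
  m14 ⊆ -111-,0-110,011--
  m15 ⊆ -11-1,-111-,011--
  m16 ⊆ --00- [E]
  m17 ⊆ ---01,--00-,1---1
  m19 ⊆ 1---1 [E]
  m21 ⊆ ---01,1---1
  m23 ⊆ 1---1 [E]
  m24 ⊆ --00-,110--
  m25 ⊆ ---01,--00-,1---1,110--
  m26 ⊆ 11-1-,110--
  m27 ⊆ 1---1,11-1-,110--
  m29 ⊆ ---01,-11-1,1---1
  m30 ⊆ -111-,11-1-
  m31 ⊆ -11-1,-111-,1---1,11-1-
E = {---01, --00-, 1---1}

NO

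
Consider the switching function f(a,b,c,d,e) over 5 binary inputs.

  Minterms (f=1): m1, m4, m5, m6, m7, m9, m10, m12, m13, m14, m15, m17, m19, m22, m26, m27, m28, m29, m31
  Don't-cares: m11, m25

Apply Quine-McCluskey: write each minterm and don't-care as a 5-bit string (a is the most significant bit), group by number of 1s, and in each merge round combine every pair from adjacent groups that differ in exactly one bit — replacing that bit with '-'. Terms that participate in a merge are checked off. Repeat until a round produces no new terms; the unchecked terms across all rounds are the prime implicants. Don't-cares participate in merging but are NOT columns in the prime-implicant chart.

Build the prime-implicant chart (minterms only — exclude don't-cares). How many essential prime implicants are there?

6

[col 0] 00001*, 00100*, 00101*, 00110*, 00111*, 01001*, 01010*, 01011*, 01100*, 01101*, 01110*, 01111*, 10001*, 10011*, 10110*, 11001*, 11010*, 11011*, 11100*, 11101*, 11111*
[col 1] -0001*, -0110, -1001*, -1010*, -1011*, -1100*, -1101*, -1111*, 0-001*, 0-100*, 0-101*, 0-110*, 0-111*, 00-01*, 001-0*, 001-1*, 0010-*, 0011-*, 01-01*, 01-10*, 01-11*, 010-1*, 0101-*, 011-0*, 011-1*, 0110-*, 0111-*, 1-001*, 1-011*, 100-1*, 11-01*, 11-11*, 110-1*, 1101-*, 111-1*, 1110-*
[col 2] --001, -1-01*, -1-11*, -10-1*, -101-, -11-1*, -110-, 0--01, 0-1-0*, 0-1-1*, 0-10-*, 0-11-*, 001--*, 01--1*, 01-1-, 011--*, 1-0-1, 11--1*
[col 3] -1--1, 0-1--
Prime implicants: --001, -0110, -1--1, -101-, -110-, 0--01, 0-1--, 01-1-, 1-0-1
PI chart (minterm → PIs covering it):
  1 | --001,0--01
  4 | 0-1--  (sole → essential)
  5 | 0--01,0-1--
  6 | -0110,0-1--
  7 | 0-1--  (sole → essential)
  9 | --001,-1--1,0--01
  10 | -101-,01-1-
  12 | -110-,0-1--
  13 | -1--1,-110-,0--01,0-1--
  14 | 0-1--,01-1-
  15 | -1--1,0-1--,01-1-
  17 | --001,1-0-1
  19 | 1-0-1  (sole → essential)
  22 | -0110  (sole → essential)
  26 | -101-  (sole → essential)
  27 | -1--1,-101-,1-0-1
  28 | -110-  (sole → essential)
  29 | -1--1,-110-
  31 | -1--1  (sole → essential)
Essential prime implicants: -0110, -1--1, -101-, -110-, 0-1--, 1-0-1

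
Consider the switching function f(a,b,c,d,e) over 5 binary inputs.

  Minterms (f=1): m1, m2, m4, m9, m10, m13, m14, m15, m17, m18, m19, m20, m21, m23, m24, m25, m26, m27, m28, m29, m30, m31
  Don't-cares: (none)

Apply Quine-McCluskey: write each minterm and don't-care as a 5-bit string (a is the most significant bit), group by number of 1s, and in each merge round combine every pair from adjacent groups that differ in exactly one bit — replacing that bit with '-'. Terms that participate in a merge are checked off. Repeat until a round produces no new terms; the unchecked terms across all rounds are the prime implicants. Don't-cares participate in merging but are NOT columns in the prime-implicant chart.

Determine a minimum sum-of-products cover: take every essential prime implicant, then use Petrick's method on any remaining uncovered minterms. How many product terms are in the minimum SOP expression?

[col 0] 00001*, 00010*, 00100*, 01001*, 01010*, 01101*, 01110*, 01111*, 10001*, 10010*, 10011*, 10100*, 10101*, 10111*, 11000*, 11001*, 11010*, 11011*, 11100*, 11101*, 11110*, 11111*
[col 1] -0001*, -0010*, -0100, -1001*, -1010*, -1101*, -1110*, -1111*, 0-001*, 0-010*, 01-01*, 01-10*, 011-1*, 0111-*, 1-001*, 1-010*, 1-011*, 1-100*, 1-101*, 1-111*, 10-01*, 10-11*, 100-1*, 1001-*, 101-1*, 1010-*, 11-00*, 11-01*, 11-10*, 11-11*, 110-0*, 110-1*, 1100-*, 1101-*, 111-0*, 111-1*, 1110-*, 1111-*
[col 2] --001, --010, -1-01, -1-10, -11-1, -111-, 1--01*, 1--11*, 1-0-1*, 1-01-, 1-1-1*, 1-10-, 10--1*, 11--0*, 11--1*, 11-0-*, 11-1-*, 110--*, 111--*
[col 3] 1---1, 11---
Prime implicants: --001, --010, -0100, -1-01, -1-10, -11-1, -111-, 1---1, 1-01-, 1-10-, 11---
PI chart (minterm → PIs covering it):
  1 | --001  (sole → essential)
  2 | --010  (sole → essential)
  4 | -0100  (sole → essential)
  9 | --001,-1-01
  10 | --010,-1-10
  13 | -1-01,-11-1
  14 | -1-10,-111-
  15 | -11-1,-111-
  17 | --001,1---1
  18 | --010,1-01-
  19 | 1---1,1-01-
  20 | -0100,1-10-
  21 | 1---1,1-10-
  23 | 1---1  (sole → essential)
  24 | 11---  (sole → essential)
  25 | --001,-1-01,1---1,11---
  26 | --010,-1-10,1-01-,11---
  27 | 1---1,1-01-,11---
  28 | 1-10-,11---
  29 | -1-01,-11-1,1---1,1-10-,11---
  30 | -1-10,-111-,11---
  31 | -11-1,-111-,1---1,11---
Essential prime implicants: --001, --010, -0100, 1---1, 11---
Petrick residual → -1-01, -111-
Minimum SOP uses 7 PIs: c'd'e + c'de' + b'cd'e' + bd'e + bcd + ae + ab

7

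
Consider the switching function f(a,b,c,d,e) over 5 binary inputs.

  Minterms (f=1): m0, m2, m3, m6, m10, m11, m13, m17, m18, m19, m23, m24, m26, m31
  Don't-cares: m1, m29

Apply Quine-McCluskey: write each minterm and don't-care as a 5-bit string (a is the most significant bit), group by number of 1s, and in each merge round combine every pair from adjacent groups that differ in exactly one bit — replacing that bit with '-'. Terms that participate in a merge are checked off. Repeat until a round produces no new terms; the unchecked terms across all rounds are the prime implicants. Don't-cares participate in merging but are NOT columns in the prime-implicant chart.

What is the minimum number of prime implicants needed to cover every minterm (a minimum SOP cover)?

8

size-2^0 implicants → 00000(✓)  00001(✓)  00010(✓)  00011(✓)  00110(✓)  01010(✓)  01011(✓)  01101(✓)  10001(✓)  10010(✓)  10011(✓)  10111(✓)  11000(✓)  11010(✓)  11101(✓)  11111(✓)
size-2^1 implicants → -0001(✓)  -0010(✓)  -0011(✓)  -1010(✓)  -1101  0-010(✓)  0-011(✓)  00-10  000-0(✓)  000-1(✓)  0000-(✓)  0001-(✓)  0101-(✓)  1-010(✓)  1-111  10-11  100-1(✓)  1001-(✓)  110-0  111-1
size-2^2 implicants → --010  -00-1  -001-  0-01-  000--
Unchecked terms (primes): --010, -00-1, -001-, -1101, 0-01-, 00-10, 000--, 1-111, 10-11, 110-0, 111-1
Minterm coverage:
  m0 ⊆ 000-- [E]
  m2 ⊆ --010,-001-,0-01-,00-10,000--
  m3 ⊆ -00-1,-001-,0-01-,000--
  m6 ⊆ 00-10 [E]
  m10 ⊆ --010,0-01-
  m11 ⊆ 0-01- [E]
  m13 ⊆ -1101 [E]
  m17 ⊆ -00-1 [E]
  m18 ⊆ --010,-001-
  m19 ⊆ -00-1,-001-,10-11
  m23 ⊆ 1-111,10-11
  m24 ⊆ 110-0 [E]
  m26 ⊆ --010,110-0
  m31 ⊆ 1-111,111-1
E = {-00-1, -1101, 0-01-, 00-10, 000--, 110-0}
Petrick residual → --010, 1-111
Cover = c'de' + b'c'e + bcd'e + a'c'd + a'b'de' + a'b'c' + acde + abc'e'  |cover|=8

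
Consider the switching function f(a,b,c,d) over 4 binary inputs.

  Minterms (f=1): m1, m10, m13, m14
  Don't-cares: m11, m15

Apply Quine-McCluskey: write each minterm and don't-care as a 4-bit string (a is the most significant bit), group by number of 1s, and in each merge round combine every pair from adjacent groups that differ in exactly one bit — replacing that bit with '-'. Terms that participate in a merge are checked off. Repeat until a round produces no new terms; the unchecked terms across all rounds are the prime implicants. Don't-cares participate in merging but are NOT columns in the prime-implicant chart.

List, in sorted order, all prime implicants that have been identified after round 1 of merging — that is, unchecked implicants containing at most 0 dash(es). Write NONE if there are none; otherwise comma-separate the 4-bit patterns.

0001

Round 0: 0001 1010✓ 1011✓ 1101✓ 1110✓ 1111✓
Round 1: 1-10✓ 1-11✓ 101-✓ 11-1 111-✓
Round 2: 1-1-
PIs = {0001, 1-1-, 11-1}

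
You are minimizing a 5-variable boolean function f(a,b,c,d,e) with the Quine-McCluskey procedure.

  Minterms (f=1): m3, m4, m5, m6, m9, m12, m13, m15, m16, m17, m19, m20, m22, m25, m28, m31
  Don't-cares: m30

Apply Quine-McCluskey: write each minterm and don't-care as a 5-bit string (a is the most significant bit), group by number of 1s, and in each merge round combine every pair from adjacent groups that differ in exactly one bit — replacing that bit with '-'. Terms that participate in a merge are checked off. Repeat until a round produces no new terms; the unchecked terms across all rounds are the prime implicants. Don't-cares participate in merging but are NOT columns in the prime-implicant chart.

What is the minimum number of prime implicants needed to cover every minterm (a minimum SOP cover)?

7

size-2^0 implicants → 00011(✓)  00100(✓)  00101(✓)  00110(✓)  01001(✓)  01100(✓)  01101(✓)  01111(✓)  10000(✓)  10001(✓)  10011(✓)  10100(✓)  10110(✓)  11001(✓)  11100(✓)  11110(✓)  11111(✓)
size-2^1 implicants → -0011  -0100(✓)  -0110(✓)  -1001  -1100(✓)  -1111  0-100(✓)  0-101(✓)  001-0(✓)  0010-(✓)  01-01  011-1  0110-(✓)  1-001  1-100(✓)  1-110(✓)  10-00  100-1  1000-  101-0(✓)  111-0(✓)  1111-
size-2^2 implicants → --100  -01-0  0-10-  1-1-0
Unchecked terms (primes): --100, -0011, -01-0, -1001, -1111, 0-10-, 01-01, 011-1, 1-001, 1-1-0, 10-00, 100-1, 1000-, 1111-
Minterm coverage:
  m3 ⊆ -0011 [E]
  m4 ⊆ --100,-01-0,0-10-
  m5 ⊆ 0-10- [E]
  m6 ⊆ -01-0 [E]
  m9 ⊆ -1001,01-01
  m12 ⊆ --100,0-10-
  m13 ⊆ 0-10-,01-01,011-1
  m15 ⊆ -1111,011-1
  m16 ⊆ 10-00,1000-
  m17 ⊆ 1-001,100-1,1000-
  m19 ⊆ -0011,100-1
  m20 ⊆ --100,-01-0,1-1-0,10-00
  m22 ⊆ -01-0,1-1-0
  m25 ⊆ -1001,1-001
  m28 ⊆ --100,1-1-0
  m31 ⊆ -1111,1111-
E = {-0011, -01-0, 0-10-}
Petrick residual → --100, -1001, -1111, 1000-
Cover = cd'e' + b'c'de + b'ce' + bc'd'e + bcde + a'cd' + ab'c'd'  |cover|=7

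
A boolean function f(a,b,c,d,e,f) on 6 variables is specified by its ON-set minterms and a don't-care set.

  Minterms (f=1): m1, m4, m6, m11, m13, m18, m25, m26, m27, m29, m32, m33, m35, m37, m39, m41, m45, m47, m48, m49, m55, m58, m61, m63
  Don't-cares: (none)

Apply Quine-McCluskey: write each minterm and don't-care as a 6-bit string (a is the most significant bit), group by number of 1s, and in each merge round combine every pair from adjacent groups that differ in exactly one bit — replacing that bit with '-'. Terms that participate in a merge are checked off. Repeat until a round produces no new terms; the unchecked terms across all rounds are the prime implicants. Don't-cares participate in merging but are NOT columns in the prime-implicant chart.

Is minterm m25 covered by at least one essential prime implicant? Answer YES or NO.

NO

size-2^0 implicants → 000001(✓)  000100(✓)  000110(✓)  001011(✓)  001101(✓)  010010(✓)  011001(✓)  011010(✓)  011011(✓)  011101(✓)  100000(✓)  100001(✓)  100011(✓)  100101(✓)  100111(✓)  101001(✓)  101101(✓)  101111(✓)  110000(✓)  110001(✓)  110111(✓)  111010(✓)  111101(✓)  111111(✓)
size-2^1 implicants → -00001  -01101(✓)  -11010  -11101(✓)  0-1011  0-1101(✓)  0001-0  01-010  011-01  0110-1  01101-  1-0000(✓)  1-0001(✓)  1-0111(✓)  1-1101(✓)  1-1111(✓)  10-001(✓)  10-101(✓)  10-111(✓)  100-01(✓)  100-11(✓)  1000-1(✓)  10000-(✓)  1001-1(✓)  101-01(✓)  1011-1(✓)  11-111(✓)  11000-(✓)  1111-1(✓)
size-2^2 implicants → --1101  1--111  1-000-  1-11-1  10--01  10-1-1  100--1
Unchecked terms (primes): --1101, -00001, -11010, 0-1011, 0001-0, 01-010, 011-01, 0110-1, 01101-, 1--111, 1-000-, 1-11-1, 10--01, 10-1-1, 100--1
Minterm coverage:
  m1 ⊆ -00001 [E]
  m4 ⊆ 0001-0 [E]
  m6 ⊆ 0001-0 [E]
  m11 ⊆ 0-1011 [E]
  m13 ⊆ --1101 [E]
  m18 ⊆ 01-010 [E]
  m25 ⊆ 011-01,0110-1
  m26 ⊆ -11010,01-010,01101-
  m27 ⊆ 0-1011,0110-1,01101-
  m29 ⊆ --1101,011-01
  m32 ⊆ 1-000- [E]
  m33 ⊆ -00001,1-000-,10--01,100--1
  m35 ⊆ 100--1 [E]
  m37 ⊆ 10--01,10-1-1,100--1
  m39 ⊆ 1--111,10-1-1,100--1
  m41 ⊆ 10--01 [E]
  m45 ⊆ --1101,1-11-1,10--01,10-1-1
  m47 ⊆ 1--111,1-11-1,10-1-1
  m48 ⊆ 1-000- [E]
  m49 ⊆ 1-000- [E]
  m55 ⊆ 1--111 [E]
  m58 ⊆ -11010 [E]
  m61 ⊆ --1101,1-11-1
  m63 ⊆ 1--111,1-11-1
E = {--1101, -00001, -11010, 0-1011, 0001-0, 01-010, 1--111, 1-000-, 10--01, 100--1}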